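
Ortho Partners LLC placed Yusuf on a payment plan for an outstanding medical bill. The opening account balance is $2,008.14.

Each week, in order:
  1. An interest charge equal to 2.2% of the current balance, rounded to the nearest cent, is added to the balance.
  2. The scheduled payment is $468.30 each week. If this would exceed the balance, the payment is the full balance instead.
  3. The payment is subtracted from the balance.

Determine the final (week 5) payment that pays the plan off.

Week 1: opening $2,008.14; interest $44.18 → $2,052.32; payment $468.30; balance $1,584.02
Week 2: opening $1,584.02; interest $34.85 → $1,618.87; payment $468.30; balance $1,150.57
Week 3: opening $1,150.57; interest $25.31 → $1,175.88; payment $468.30; balance $707.58
Week 4: opening $707.58; interest $15.57 → $723.15; payment $468.30; balance $254.85
Week 5: opening $254.85; interest $5.61 → $260.46; payment $260.46; balance $0.00

$260.46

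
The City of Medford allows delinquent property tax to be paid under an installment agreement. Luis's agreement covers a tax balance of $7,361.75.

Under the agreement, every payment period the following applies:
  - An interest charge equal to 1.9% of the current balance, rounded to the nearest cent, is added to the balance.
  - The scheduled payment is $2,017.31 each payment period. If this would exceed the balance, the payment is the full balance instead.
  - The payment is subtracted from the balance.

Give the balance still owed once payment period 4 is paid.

# | Opening | Interest | Payment | End bal
1 | $7,361.75 | $139.87 | $2,017.31 | $5,484.31
2 | $5,484.31 | $104.20 | $2,017.31 | $3,571.20
3 | $3,571.20 | $67.85 | $2,017.31 | $1,621.74
4 | $1,621.74 | $30.81 | $1,652.55 | $0.00

$0.00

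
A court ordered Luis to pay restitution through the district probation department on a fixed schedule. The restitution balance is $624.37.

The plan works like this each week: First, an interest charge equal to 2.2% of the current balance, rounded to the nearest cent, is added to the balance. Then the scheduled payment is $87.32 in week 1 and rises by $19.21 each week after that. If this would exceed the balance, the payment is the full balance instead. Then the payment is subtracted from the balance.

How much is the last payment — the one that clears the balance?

# | Opening | Interest | Payment | End bal
1 | $624.37 | $13.74 | $87.32 | $550.79
2 | $550.79 | $12.12 | $106.53 | $456.38
3 | $456.38 | $10.04 | $125.74 | $340.68
4 | $340.68 | $7.49 | $144.95 | $203.22
5 | $203.22 | $4.47 | $164.16 | $43.53
6 | $43.53 | $0.96 | $44.49 | $0.00

$44.49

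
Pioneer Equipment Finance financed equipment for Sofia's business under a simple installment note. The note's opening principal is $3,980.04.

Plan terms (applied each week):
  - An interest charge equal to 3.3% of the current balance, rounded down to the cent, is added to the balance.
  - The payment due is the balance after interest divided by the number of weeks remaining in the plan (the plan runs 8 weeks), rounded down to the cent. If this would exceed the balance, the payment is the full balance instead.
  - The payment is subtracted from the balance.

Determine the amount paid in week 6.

$604.50

Week 1: opening $3,980.04; interest $131.34 → $4,111.38; payment $513.92; balance $3,597.46
Week 2: opening $3,597.46; interest $118.71 → $3,716.17; payment $530.88; balance $3,185.29
Week 3: opening $3,185.29; interest $105.11 → $3,290.40; payment $548.40; balance $2,742.00
Week 4: opening $2,742.00; interest $90.48 → $2,832.48; payment $566.49; balance $2,265.99
Week 5: opening $2,265.99; interest $74.77 → $2,340.76; payment $585.19; balance $1,755.57
Week 6: opening $1,755.57; interest $57.93 → $1,813.50; payment $604.50; balance $1,209.00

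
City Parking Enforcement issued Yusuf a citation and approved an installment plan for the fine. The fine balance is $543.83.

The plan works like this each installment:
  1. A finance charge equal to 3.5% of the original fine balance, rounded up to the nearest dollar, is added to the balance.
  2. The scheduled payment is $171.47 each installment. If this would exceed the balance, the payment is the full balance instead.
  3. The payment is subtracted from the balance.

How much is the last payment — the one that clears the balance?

$109.42

Installment 1: $543.83 +$20.00 interest = $563.83; pay $171.47 → $392.36
Installment 2: $392.36 +$20.00 interest = $412.36; pay $171.47 → $240.89
Installment 3: $240.89 +$20.00 interest = $260.89; pay $171.47 → $89.42
Installment 4: $89.42 +$20.00 interest = $109.42; pay $109.42 → $0.00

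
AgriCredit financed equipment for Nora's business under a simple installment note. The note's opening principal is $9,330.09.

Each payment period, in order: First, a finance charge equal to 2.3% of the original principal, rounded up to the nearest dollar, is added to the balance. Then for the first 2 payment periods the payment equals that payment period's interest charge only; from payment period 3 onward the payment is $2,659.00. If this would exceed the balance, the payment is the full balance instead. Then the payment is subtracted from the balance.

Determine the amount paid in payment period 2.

$215.00

Payment period 1: $9,330.09 +$215.00 interest = $9,545.09; pay $215.00 → $9,330.09
Payment period 2: $9,330.09 +$215.00 interest = $9,545.09; pay $215.00 → $9,330.09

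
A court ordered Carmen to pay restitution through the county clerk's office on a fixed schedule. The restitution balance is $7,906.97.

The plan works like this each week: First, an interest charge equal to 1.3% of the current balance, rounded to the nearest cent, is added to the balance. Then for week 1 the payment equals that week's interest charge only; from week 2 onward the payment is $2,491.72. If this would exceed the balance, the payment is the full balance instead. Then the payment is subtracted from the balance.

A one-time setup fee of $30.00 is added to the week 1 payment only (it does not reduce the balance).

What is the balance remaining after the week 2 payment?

Week 1: $7,906.97 +$102.79 interest = $8,009.76; pay $102.79 (+ $30.00 fee) → $7,906.97
Week 2: $7,906.97 +$102.79 interest = $8,009.76; pay $2,491.72 → $5,518.04

$5,518.04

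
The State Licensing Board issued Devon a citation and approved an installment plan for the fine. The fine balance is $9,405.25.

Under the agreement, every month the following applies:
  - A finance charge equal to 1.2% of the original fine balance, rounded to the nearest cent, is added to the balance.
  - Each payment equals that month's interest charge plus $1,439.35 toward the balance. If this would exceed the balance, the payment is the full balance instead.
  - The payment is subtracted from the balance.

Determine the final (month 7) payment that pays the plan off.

# | Opening | Interest | Payment | End bal
1 | $9,405.25 | $112.86 | $1,552.21 | $7,965.90
2 | $7,965.90 | $112.86 | $1,552.21 | $6,526.55
3 | $6,526.55 | $112.86 | $1,552.21 | $5,087.20
4 | $5,087.20 | $112.86 | $1,552.21 | $3,647.85
5 | $3,647.85 | $112.86 | $1,552.21 | $2,208.50
6 | $2,208.50 | $112.86 | $1,552.21 | $769.15
7 | $769.15 | $112.86 | $882.01 | $0.00

$882.01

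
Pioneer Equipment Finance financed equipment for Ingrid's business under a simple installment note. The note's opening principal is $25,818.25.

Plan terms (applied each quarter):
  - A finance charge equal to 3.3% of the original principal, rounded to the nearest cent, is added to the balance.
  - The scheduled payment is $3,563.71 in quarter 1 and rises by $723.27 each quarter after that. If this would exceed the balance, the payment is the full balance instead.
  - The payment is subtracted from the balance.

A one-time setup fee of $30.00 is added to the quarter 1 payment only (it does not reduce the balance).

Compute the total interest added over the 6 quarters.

Quarter 1: opening $25,818.25; interest $852.00 → $26,670.25; payment $3,563.71 (+ $30.00 fee); balance $23,106.54
Quarter 2: opening $23,106.54; interest $852.00 → $23,958.54; payment $4,286.98; balance $19,671.56
Quarter 3: opening $19,671.56; interest $852.00 → $20,523.56; payment $5,010.25; balance $15,513.31
Quarter 4: opening $15,513.31; interest $852.00 → $16,365.31; payment $5,733.52; balance $10,631.79
Quarter 5: opening $10,631.79; interest $852.00 → $11,483.79; payment $6,456.79; balance $5,027.00
Quarter 6: opening $5,027.00; interest $852.00 → $5,879.00; payment $5,879.00; balance $0.00
Total interest: $852.00 + $852.00 + $852.00 + $852.00 + $852.00 + $852.00 = $5,112.00

$5,112.00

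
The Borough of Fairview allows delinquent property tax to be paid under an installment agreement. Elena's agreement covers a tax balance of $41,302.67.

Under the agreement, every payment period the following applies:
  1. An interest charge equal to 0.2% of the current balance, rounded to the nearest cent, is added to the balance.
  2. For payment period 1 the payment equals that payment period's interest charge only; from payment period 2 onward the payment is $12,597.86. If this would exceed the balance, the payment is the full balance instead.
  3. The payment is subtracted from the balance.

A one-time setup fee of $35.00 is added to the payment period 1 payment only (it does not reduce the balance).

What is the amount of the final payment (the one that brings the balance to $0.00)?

$3,689.12

Payment period 1: $41,302.67 +$82.61 interest = $41,385.28; pay $82.61 (+ $35.00 fee) → $41,302.67
Payment period 2: $41,302.67 +$82.61 interest = $41,385.28; pay $12,597.86 → $28,787.42
Payment period 3: $28,787.42 +$57.57 interest = $28,844.99; pay $12,597.86 → $16,247.13
Payment period 4: $16,247.13 +$32.49 interest = $16,279.62; pay $12,597.86 → $3,681.76
Payment period 5: $3,681.76 +$7.36 interest = $3,689.12; pay $3,689.12 → $0.00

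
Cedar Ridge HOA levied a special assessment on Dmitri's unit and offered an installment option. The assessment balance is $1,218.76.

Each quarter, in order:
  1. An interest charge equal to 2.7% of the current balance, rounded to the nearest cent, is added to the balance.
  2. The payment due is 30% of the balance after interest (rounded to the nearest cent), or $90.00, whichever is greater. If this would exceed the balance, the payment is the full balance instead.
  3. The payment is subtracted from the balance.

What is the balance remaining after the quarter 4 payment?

Quarter 1: opening $1,218.76; interest $32.91 → $1,251.67; payment $375.50; balance $876.17
Quarter 2: opening $876.17; interest $23.66 → $899.83; payment $269.95; balance $629.88
Quarter 3: opening $629.88; interest $17.01 → $646.89; payment $194.07; balance $452.82
Quarter 4: opening $452.82; interest $12.23 → $465.05; payment $139.52; balance $325.53

$325.53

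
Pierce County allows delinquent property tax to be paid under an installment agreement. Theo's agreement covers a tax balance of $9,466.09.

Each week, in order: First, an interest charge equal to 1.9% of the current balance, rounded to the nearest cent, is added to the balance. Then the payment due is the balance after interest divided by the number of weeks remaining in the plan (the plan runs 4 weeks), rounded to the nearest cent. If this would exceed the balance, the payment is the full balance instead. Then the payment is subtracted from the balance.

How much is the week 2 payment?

$2,457.30

Week 1: $9,466.09 +$179.86 interest = $9,645.95; pay $2,411.49 → $7,234.46
Week 2: $7,234.46 +$137.45 interest = $7,371.91; pay $2,457.30 → $4,914.61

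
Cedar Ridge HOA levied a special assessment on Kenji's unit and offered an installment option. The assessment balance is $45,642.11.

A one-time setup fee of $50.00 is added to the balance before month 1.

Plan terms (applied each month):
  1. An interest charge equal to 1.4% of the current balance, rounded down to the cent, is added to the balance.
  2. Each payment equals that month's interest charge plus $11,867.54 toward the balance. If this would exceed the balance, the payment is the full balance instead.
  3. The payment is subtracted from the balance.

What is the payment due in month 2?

$12,341.08

Month 1: opening $45,692.11; interest $639.68 → $46,331.79; payment $12,507.22; balance $33,824.57
Month 2: opening $33,824.57; interest $473.54 → $34,298.11; payment $12,341.08; balance $21,957.03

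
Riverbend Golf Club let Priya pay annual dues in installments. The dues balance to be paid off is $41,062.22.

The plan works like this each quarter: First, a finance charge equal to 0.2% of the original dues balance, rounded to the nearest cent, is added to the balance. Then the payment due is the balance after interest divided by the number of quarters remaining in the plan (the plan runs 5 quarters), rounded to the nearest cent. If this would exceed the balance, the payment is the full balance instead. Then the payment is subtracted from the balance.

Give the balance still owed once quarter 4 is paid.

$8,317.83

Quarter 1: $41,062.22 +$82.12 interest = $41,144.34; pay $8,228.87 → $32,915.47
Quarter 2: $32,915.47 +$82.12 interest = $32,997.59; pay $8,249.40 → $24,748.19
Quarter 3: $24,748.19 +$82.12 interest = $24,830.31; pay $8,276.77 → $16,553.54
Quarter 4: $16,553.54 +$82.12 interest = $16,635.66; pay $8,317.83 → $8,317.83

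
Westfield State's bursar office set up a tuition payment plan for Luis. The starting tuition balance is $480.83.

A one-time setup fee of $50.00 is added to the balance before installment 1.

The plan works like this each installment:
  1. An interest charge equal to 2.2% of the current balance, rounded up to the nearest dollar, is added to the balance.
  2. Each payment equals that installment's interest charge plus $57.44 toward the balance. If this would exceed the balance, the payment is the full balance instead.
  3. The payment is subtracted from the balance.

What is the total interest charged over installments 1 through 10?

$65.00

# | Opening | Interest | Payment | End bal
1 | $530.83 | $12.00 | $69.44 | $473.39
2 | $473.39 | $11.00 | $68.44 | $415.95
3 | $415.95 | $10.00 | $67.44 | $358.51
4 | $358.51 | $8.00 | $65.44 | $301.07
5 | $301.07 | $7.00 | $64.44 | $243.63
6 | $243.63 | $6.00 | $63.44 | $186.19
7 | $186.19 | $5.00 | $62.44 | $128.75
8 | $128.75 | $3.00 | $60.44 | $71.31
9 | $71.31 | $2.00 | $59.44 | $13.87
10 | $13.87 | $1.00 | $14.87 | $0.00
Total interest: $12.00 + $11.00 + $10.00 + $8.00 + $7.00 + $6.00 + $5.00 + $3.00 + $2.00 + $1.00 = $65.00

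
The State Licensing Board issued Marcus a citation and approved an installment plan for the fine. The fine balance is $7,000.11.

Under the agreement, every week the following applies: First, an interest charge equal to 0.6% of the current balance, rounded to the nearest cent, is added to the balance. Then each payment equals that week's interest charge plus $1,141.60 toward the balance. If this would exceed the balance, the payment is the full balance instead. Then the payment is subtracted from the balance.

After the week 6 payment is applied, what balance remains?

$150.51

Week 1: opening $7,000.11; interest $42.00 → $7,042.11; payment $1,183.60; balance $5,858.51
Week 2: opening $5,858.51; interest $35.15 → $5,893.66; payment $1,176.75; balance $4,716.91
Week 3: opening $4,716.91; interest $28.30 → $4,745.21; payment $1,169.90; balance $3,575.31
Week 4: opening $3,575.31; interest $21.45 → $3,596.76; payment $1,163.05; balance $2,433.71
Week 5: opening $2,433.71; interest $14.60 → $2,448.31; payment $1,156.20; balance $1,292.11
Week 6: opening $1,292.11; interest $7.75 → $1,299.86; payment $1,149.35; balance $150.51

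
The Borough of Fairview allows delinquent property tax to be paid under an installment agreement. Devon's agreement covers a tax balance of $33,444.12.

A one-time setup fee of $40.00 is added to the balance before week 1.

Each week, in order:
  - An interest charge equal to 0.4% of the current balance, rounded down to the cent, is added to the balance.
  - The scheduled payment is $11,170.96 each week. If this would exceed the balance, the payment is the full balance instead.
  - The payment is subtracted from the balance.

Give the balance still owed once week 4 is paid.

$0.00

Week 1: opening $33,484.12; interest $133.93 → $33,618.05; payment $11,170.96; balance $22,447.09
Week 2: opening $22,447.09; interest $89.78 → $22,536.87; payment $11,170.96; balance $11,365.91
Week 3: opening $11,365.91; interest $45.46 → $11,411.37; payment $11,170.96; balance $240.41
Week 4: opening $240.41; interest $0.96 → $241.37; payment $241.37; balance $0.00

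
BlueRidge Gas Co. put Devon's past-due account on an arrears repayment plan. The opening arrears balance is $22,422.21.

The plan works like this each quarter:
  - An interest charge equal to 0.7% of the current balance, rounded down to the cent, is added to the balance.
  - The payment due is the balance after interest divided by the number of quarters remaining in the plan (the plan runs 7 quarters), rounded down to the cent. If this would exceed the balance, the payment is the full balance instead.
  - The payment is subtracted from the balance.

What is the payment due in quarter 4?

$3,293.80

Quarter 1: $22,422.21 +$156.95 interest = $22,579.16; pay $3,225.59 → $19,353.57
Quarter 2: $19,353.57 +$135.47 interest = $19,489.04; pay $3,248.17 → $16,240.87
Quarter 3: $16,240.87 +$113.68 interest = $16,354.55; pay $3,270.91 → $13,083.64
Quarter 4: $13,083.64 +$91.58 interest = $13,175.22; pay $3,293.80 → $9,881.42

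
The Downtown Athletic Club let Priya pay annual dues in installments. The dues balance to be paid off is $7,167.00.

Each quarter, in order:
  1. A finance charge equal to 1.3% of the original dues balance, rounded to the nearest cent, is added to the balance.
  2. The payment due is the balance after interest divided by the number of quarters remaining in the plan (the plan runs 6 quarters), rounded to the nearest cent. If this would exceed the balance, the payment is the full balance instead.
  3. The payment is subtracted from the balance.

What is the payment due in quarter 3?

$1,251.96

Quarter 1: opening $7,167.00; interest $93.17 → $7,260.17; payment $1,210.03; balance $6,050.14
Quarter 2: opening $6,050.14; interest $93.17 → $6,143.31; payment $1,228.66; balance $4,914.65
Quarter 3: opening $4,914.65; interest $93.17 → $5,007.82; payment $1,251.96; balance $3,755.86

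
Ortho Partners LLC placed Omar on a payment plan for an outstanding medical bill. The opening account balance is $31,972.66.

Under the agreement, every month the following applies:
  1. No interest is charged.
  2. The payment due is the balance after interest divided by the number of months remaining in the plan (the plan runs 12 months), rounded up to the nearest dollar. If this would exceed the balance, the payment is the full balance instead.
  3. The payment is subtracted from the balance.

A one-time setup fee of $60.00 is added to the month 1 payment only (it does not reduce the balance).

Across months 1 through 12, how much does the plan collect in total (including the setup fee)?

$32,032.66

Month 1: $31,972.66 − $2,665.00 (+ $60.00 fee) → $29,307.66
Month 2: $29,307.66 − $2,665.00 → $26,642.66
Month 3: $26,642.66 − $2,665.00 → $23,977.66
Month 4: $23,977.66 − $2,665.00 → $21,312.66
Month 5: $21,312.66 − $2,665.00 → $18,647.66
Month 6: $18,647.66 − $2,664.00 → $15,983.66
Month 7: $15,983.66 − $2,664.00 → $13,319.66
Month 8: $13,319.66 − $2,664.00 → $10,655.66
Month 9: $10,655.66 − $2,664.00 → $7,991.66
Month 10: $7,991.66 − $2,664.00 → $5,327.66
Month 11: $5,327.66 − $2,664.00 → $2,663.66
Month 12: $2,663.66 − $2,663.66 → $0.00
Total paid: $32,032.66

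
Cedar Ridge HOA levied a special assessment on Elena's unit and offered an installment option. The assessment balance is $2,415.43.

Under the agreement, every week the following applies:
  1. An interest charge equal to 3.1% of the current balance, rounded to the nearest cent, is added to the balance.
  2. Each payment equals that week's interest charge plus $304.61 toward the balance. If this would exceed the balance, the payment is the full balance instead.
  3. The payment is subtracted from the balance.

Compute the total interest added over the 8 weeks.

Week 1: opening $2,415.43; interest $74.88 → $2,490.31; payment $379.49; balance $2,110.82
Week 2: opening $2,110.82; interest $65.44 → $2,176.26; payment $370.05; balance $1,806.21
Week 3: opening $1,806.21; interest $55.99 → $1,862.20; payment $360.60; balance $1,501.60
Week 4: opening $1,501.60; interest $46.55 → $1,548.15; payment $351.16; balance $1,196.99
Week 5: opening $1,196.99; interest $37.11 → $1,234.10; payment $341.72; balance $892.38
Week 6: opening $892.38; interest $27.66 → $920.04; payment $332.27; balance $587.77
Week 7: opening $587.77; interest $18.22 → $605.99; payment $322.83; balance $283.16
Week 8: opening $283.16; interest $8.78 → $291.94; payment $291.94; balance $0.00
Total interest: $74.88 + $65.44 + $55.99 + $46.55 + $37.11 + $27.66 + $18.22 + $8.78 = $334.63

$334.63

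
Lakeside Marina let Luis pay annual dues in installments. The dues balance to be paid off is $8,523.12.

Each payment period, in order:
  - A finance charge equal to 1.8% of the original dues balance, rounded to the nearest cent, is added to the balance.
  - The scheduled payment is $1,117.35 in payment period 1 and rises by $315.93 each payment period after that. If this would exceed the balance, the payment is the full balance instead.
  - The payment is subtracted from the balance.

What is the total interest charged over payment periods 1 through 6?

Payment period 1: opening $8,523.12; interest $153.42 → $8,676.54; payment $1,117.35; balance $7,559.19
Payment period 2: opening $7,559.19; interest $153.42 → $7,712.61; payment $1,433.28; balance $6,279.33
Payment period 3: opening $6,279.33; interest $153.42 → $6,432.75; payment $1,749.21; balance $4,683.54
Payment period 4: opening $4,683.54; interest $153.42 → $4,836.96; payment $2,065.14; balance $2,771.82
Payment period 5: opening $2,771.82; interest $153.42 → $2,925.24; payment $2,381.07; balance $544.17
Payment period 6: opening $544.17; interest $153.42 → $697.59; payment $697.59; balance $0.00
Total interest: $153.42 + $153.42 + $153.42 + $153.42 + $153.42 + $153.42 = $920.52

$920.52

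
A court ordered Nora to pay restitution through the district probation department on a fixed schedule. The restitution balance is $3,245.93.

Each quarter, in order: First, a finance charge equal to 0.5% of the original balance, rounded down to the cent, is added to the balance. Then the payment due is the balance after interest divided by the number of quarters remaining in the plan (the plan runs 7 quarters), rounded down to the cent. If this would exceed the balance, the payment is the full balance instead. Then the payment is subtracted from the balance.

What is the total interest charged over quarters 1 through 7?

# | Opening | Interest | Payment | End bal
1 | $3,245.93 | $16.22 | $466.02 | $2,796.13
2 | $2,796.13 | $16.22 | $468.72 | $2,343.63
3 | $2,343.63 | $16.22 | $471.97 | $1,887.88
4 | $1,887.88 | $16.22 | $476.02 | $1,428.08
5 | $1,428.08 | $16.22 | $481.43 | $962.87
6 | $962.87 | $16.22 | $489.54 | $489.55
7 | $489.55 | $16.22 | $505.77 | $0.00
Total interest: $16.22 + $16.22 + $16.22 + $16.22 + $16.22 + $16.22 + $16.22 = $113.54

$113.54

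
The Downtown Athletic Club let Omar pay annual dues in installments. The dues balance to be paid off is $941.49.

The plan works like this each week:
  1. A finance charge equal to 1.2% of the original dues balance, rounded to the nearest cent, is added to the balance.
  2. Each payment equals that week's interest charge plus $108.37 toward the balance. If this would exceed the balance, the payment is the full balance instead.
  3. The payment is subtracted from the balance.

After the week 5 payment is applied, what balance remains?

# | Opening | Interest | Payment | End bal
1 | $941.49 | $11.30 | $119.67 | $833.12
2 | $833.12 | $11.30 | $119.67 | $724.75
3 | $724.75 | $11.30 | $119.67 | $616.38
4 | $616.38 | $11.30 | $119.67 | $508.01
5 | $508.01 | $11.30 | $119.67 | $399.64

$399.64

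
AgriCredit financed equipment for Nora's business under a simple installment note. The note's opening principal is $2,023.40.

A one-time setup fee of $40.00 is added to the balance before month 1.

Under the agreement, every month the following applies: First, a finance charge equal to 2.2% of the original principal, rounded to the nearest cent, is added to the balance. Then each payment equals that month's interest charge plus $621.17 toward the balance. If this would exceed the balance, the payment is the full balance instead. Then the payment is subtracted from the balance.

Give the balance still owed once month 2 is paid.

Month 1: opening $2,063.40; interest $44.51 → $2,107.91; payment $665.68; balance $1,442.23
Month 2: opening $1,442.23; interest $44.51 → $1,486.74; payment $665.68; balance $821.06

$821.06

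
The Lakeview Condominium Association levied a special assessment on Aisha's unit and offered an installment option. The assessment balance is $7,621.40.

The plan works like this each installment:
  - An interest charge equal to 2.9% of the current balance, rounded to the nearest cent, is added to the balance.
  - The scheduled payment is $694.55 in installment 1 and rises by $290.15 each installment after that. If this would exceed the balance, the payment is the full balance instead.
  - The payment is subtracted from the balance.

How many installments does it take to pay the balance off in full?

Installment 1: $7,621.40 +$221.02 interest = $7,842.42; pay $694.55 → $7,147.87
Installment 2: $7,147.87 +$207.29 interest = $7,355.16; pay $984.70 → $6,370.46
Installment 3: $6,370.46 +$184.74 interest = $6,555.20; pay $1,274.85 → $5,280.35
Installment 4: $5,280.35 +$153.13 interest = $5,433.48; pay $1,565.00 → $3,868.48
Installment 5: $3,868.48 +$112.19 interest = $3,980.67; pay $1,855.15 → $2,125.52
Installment 6: $2,125.52 +$61.64 interest = $2,187.16; pay $2,145.30 → $41.86
Installment 7: $41.86 +$1.21 interest = $43.07; pay $43.07 → $0.00
Balance reaches $0.00 in installment 7.

7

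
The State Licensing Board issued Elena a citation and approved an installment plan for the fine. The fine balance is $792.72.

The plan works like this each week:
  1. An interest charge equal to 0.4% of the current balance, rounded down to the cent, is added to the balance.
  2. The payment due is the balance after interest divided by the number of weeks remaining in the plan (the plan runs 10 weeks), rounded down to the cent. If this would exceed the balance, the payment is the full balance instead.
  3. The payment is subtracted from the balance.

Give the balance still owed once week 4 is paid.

$483.30

# | Opening | Interest | Payment | End bal
1 | $792.72 | $3.17 | $79.58 | $716.31
2 | $716.31 | $2.86 | $79.90 | $639.27
3 | $639.27 | $2.55 | $80.22 | $561.60
4 | $561.60 | $2.24 | $80.54 | $483.30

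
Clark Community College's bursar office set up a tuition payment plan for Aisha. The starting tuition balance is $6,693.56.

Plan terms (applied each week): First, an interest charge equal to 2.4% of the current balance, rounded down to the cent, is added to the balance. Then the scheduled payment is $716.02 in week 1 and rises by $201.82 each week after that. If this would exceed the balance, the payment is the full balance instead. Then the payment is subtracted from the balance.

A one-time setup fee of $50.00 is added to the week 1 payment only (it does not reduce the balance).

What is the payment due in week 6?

$1,725.12

Week 1: opening $6,693.56; interest $160.64 → $6,854.20; payment $716.02 (+ $50.00 fee); balance $6,138.18
Week 2: opening $6,138.18; interest $147.31 → $6,285.49; payment $917.84; balance $5,367.65
Week 3: opening $5,367.65; interest $128.82 → $5,496.47; payment $1,119.66; balance $4,376.81
Week 4: opening $4,376.81; interest $105.04 → $4,481.85; payment $1,321.48; balance $3,160.37
Week 5: opening $3,160.37; interest $75.84 → $3,236.21; payment $1,523.30; balance $1,712.91
Week 6: opening $1,712.91; interest $41.10 → $1,754.01; payment $1,725.12; balance $28.89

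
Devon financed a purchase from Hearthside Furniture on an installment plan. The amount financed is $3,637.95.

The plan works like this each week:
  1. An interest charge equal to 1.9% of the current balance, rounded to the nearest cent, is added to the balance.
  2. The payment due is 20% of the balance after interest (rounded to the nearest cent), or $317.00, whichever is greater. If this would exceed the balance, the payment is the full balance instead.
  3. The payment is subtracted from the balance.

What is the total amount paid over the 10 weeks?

$3,945.18

Week 1: opening $3,637.95; interest $69.12 → $3,707.07; payment $741.41; balance $2,965.66
Week 2: opening $2,965.66; interest $56.35 → $3,022.01; payment $604.40; balance $2,417.61
Week 3: opening $2,417.61; interest $45.93 → $2,463.54; payment $492.71; balance $1,970.83
Week 4: opening $1,970.83; interest $37.45 → $2,008.28; payment $401.66; balance $1,606.62
Week 5: opening $1,606.62; interest $30.53 → $1,637.15; payment $327.43; balance $1,309.72
Week 6: opening $1,309.72; interest $24.88 → $1,334.60; payment $317.00; balance $1,017.60
Week 7: opening $1,017.60; interest $19.33 → $1,036.93; payment $317.00; balance $719.93
Week 8: opening $719.93; interest $13.68 → $733.61; payment $317.00; balance $416.61
Week 9: opening $416.61; interest $7.92 → $424.53; payment $317.00; balance $107.53
Week 10: opening $107.53; interest $2.04 → $109.57; payment $109.57; balance $0.00
Total paid: $3,945.18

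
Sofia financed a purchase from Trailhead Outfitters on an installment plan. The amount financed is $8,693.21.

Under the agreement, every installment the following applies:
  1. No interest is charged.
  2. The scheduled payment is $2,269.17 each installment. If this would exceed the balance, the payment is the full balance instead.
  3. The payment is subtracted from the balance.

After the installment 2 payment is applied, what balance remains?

$4,154.87

Installment 1: $8,693.21 − $2,269.17 → $6,424.04
Installment 2: $6,424.04 − $2,269.17 → $4,154.87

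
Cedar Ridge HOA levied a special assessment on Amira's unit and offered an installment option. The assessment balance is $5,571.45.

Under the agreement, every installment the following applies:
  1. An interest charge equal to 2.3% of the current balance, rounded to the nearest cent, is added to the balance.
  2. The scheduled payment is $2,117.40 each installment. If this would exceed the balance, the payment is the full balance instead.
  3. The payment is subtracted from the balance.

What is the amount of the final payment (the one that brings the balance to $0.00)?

Installment 1: $5,571.45 +$128.14 interest = $5,699.59; pay $2,117.40 → $3,582.19
Installment 2: $3,582.19 +$82.39 interest = $3,664.58; pay $2,117.40 → $1,547.18
Installment 3: $1,547.18 +$35.59 interest = $1,582.77; pay $1,582.77 → $0.00

$1,582.77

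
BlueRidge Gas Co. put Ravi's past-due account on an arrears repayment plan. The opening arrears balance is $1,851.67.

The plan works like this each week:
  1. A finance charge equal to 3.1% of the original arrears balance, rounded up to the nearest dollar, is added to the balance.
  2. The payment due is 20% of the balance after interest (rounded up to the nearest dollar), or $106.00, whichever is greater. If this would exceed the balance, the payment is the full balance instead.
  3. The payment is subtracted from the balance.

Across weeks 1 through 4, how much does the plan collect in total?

Week 1: opening $1,851.67; interest $58.00 → $1,909.67; payment $382.00; balance $1,527.67
Week 2: opening $1,527.67; interest $58.00 → $1,585.67; payment $318.00; balance $1,267.67
Week 3: opening $1,267.67; interest $58.00 → $1,325.67; payment $266.00; balance $1,059.67
Week 4: opening $1,059.67; interest $58.00 → $1,117.67; payment $224.00; balance $893.67
Total paid: $1,190.00

$1,190.00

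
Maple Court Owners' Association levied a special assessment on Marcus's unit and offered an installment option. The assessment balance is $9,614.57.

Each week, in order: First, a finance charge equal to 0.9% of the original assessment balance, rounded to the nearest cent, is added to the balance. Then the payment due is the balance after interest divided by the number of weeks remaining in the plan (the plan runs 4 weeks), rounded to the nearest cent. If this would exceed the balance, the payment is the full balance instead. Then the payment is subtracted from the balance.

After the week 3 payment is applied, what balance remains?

# | Opening | Interest | Payment | End bal
1 | $9,614.57 | $86.53 | $2,425.28 | $7,275.82
2 | $7,275.82 | $86.53 | $2,454.12 | $4,908.23
3 | $4,908.23 | $86.53 | $2,497.38 | $2,497.38

$2,497.38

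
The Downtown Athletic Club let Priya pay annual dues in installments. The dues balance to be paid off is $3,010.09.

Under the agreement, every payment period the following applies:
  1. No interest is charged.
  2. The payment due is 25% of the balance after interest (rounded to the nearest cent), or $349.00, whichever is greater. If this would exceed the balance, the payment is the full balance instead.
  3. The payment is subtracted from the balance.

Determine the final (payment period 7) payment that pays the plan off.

$222.88

# | Opening | Payment | End bal
1 | $3,010.09 | $752.52 | $2,257.57
2 | $2,257.57 | $564.39 | $1,693.18
3 | $1,693.18 | $423.30 | $1,269.88
4 | $1,269.88 | $349.00 | $920.88
5 | $920.88 | $349.00 | $571.88
6 | $571.88 | $349.00 | $222.88
7 | $222.88 | $222.88 | $0.00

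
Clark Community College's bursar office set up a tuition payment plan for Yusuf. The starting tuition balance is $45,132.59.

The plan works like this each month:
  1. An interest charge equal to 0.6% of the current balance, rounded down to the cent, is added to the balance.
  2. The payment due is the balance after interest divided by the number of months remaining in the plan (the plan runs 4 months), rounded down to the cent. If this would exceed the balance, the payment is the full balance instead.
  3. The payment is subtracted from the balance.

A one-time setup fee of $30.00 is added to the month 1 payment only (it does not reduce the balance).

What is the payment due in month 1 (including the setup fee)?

Month 1: opening $45,132.59; interest $270.79 → $45,403.38; payment $11,350.84 (+ $30.00 fee); balance $34,052.54

$11,380.84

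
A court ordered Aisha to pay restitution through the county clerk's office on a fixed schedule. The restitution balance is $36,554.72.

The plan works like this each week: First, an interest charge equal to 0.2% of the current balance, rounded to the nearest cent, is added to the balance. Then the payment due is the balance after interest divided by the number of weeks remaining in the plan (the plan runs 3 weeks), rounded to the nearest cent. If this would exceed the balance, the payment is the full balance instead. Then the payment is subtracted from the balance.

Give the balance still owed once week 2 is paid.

Week 1: $36,554.72 +$73.11 interest = $36,627.83; pay $12,209.28 → $24,418.55
Week 2: $24,418.55 +$48.84 interest = $24,467.39; pay $12,233.70 → $12,233.69

$12,233.69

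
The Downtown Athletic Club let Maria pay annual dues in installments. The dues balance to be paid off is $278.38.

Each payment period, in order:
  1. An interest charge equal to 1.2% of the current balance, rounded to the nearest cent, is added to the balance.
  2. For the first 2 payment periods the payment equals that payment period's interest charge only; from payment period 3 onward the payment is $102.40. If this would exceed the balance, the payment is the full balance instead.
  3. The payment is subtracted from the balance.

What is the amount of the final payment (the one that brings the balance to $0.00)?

Payment period 1: $278.38 +$3.34 interest = $281.72; pay $3.34 → $278.38
Payment period 2: $278.38 +$3.34 interest = $281.72; pay $3.34 → $278.38
Payment period 3: $278.38 +$3.34 interest = $281.72; pay $102.40 → $179.32
Payment period 4: $179.32 +$2.15 interest = $181.47; pay $102.40 → $79.07
Payment period 5: $79.07 +$0.95 interest = $80.02; pay $80.02 → $0.00

$80.02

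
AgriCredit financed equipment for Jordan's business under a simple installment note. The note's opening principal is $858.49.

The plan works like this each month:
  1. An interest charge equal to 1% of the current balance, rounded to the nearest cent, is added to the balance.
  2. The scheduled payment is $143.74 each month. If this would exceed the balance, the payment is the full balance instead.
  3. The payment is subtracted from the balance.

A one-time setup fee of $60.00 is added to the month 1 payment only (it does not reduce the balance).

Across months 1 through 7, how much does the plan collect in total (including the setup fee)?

$949.72

# | Opening | Interest | Payment | Fee | End bal
1 | $858.49 | $8.58 | $143.74 | $60.00 | $723.33
2 | $723.33 | $7.23 | $143.74 | — | $586.82
3 | $586.82 | $5.87 | $143.74 | — | $448.95
4 | $448.95 | $4.49 | $143.74 | — | $309.70
5 | $309.70 | $3.10 | $143.74 | — | $169.06
6 | $169.06 | $1.69 | $143.74 | — | $27.01
7 | $27.01 | $0.27 | $27.28 | — | $0.00
Total paid: $949.72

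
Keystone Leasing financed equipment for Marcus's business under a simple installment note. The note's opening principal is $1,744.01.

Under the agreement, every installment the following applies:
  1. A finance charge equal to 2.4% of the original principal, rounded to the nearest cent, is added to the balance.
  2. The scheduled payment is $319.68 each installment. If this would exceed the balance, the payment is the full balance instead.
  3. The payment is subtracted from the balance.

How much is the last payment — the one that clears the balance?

$118.95

Installment 1: opening $1,744.01; interest $41.86 → $1,785.87; payment $319.68; balance $1,466.19
Installment 2: opening $1,466.19; interest $41.86 → $1,508.05; payment $319.68; balance $1,188.37
Installment 3: opening $1,188.37; interest $41.86 → $1,230.23; payment $319.68; balance $910.55
Installment 4: opening $910.55; interest $41.86 → $952.41; payment $319.68; balance $632.73
Installment 5: opening $632.73; interest $41.86 → $674.59; payment $319.68; balance $354.91
Installment 6: opening $354.91; interest $41.86 → $396.77; payment $319.68; balance $77.09
Installment 7: opening $77.09; interest $41.86 → $118.95; payment $118.95; balance $0.00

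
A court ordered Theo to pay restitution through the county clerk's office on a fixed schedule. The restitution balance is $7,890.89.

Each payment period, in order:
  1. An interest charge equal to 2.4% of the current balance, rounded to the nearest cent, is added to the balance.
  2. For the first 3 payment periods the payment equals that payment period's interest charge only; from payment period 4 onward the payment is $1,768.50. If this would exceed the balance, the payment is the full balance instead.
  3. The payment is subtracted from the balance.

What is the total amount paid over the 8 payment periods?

Payment period 1: $7,890.89 +$189.38 interest = $8,080.27; pay $189.38 → $7,890.89
Payment period 2: $7,890.89 +$189.38 interest = $8,080.27; pay $189.38 → $7,890.89
Payment period 3: $7,890.89 +$189.38 interest = $8,080.27; pay $189.38 → $7,890.89
Payment period 4: $7,890.89 +$189.38 interest = $8,080.27; pay $1,768.50 → $6,311.77
Payment period 5: $6,311.77 +$151.48 interest = $6,463.25; pay $1,768.50 → $4,694.75
Payment period 6: $4,694.75 +$112.67 interest = $4,807.42; pay $1,768.50 → $3,038.92
Payment period 7: $3,038.92 +$72.93 interest = $3,111.85; pay $1,768.50 → $1,343.35
Payment period 8: $1,343.35 +$32.24 interest = $1,375.59; pay $1,375.59 → $0.00
Total paid: $9,017.73

$9,017.73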